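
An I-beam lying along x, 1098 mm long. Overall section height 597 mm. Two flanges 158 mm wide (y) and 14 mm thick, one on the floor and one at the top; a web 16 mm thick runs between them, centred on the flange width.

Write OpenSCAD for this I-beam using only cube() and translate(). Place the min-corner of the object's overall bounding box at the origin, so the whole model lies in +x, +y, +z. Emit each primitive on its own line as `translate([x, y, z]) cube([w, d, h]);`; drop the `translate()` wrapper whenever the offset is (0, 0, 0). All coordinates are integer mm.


cube([1098, 158, 14]);
translate([0, 71, 14]) cube([1098, 16, 569]);
translate([0, 0, 583]) cube([1098, 158, 14]);


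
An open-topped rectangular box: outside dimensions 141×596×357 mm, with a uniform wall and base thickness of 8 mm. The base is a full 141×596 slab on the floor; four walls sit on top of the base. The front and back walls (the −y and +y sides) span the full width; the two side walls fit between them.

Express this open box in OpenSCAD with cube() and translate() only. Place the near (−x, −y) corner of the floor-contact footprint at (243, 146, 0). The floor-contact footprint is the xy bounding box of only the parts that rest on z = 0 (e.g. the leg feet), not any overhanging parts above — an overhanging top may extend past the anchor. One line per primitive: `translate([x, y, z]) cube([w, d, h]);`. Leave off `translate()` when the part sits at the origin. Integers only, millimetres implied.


translate([243, 146, 0]) cube([141, 596, 8]);
translate([243, 146, 8]) cube([141, 8, 349]);
translate([243, 734, 8]) cube([141, 8, 349]);
translate([243, 154, 8]) cube([8, 580, 349]);
translate([376, 154, 8]) cube([8, 580, 349]);


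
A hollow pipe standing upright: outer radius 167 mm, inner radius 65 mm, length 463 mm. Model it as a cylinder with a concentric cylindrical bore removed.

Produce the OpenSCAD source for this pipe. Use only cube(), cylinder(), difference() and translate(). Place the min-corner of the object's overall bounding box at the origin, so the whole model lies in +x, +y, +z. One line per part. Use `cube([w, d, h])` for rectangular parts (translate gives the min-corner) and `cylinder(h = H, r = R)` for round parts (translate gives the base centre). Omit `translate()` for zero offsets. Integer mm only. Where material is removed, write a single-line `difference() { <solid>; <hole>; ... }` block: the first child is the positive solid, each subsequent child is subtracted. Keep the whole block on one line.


difference() { translate([167, 167, 0]) cylinder(h = 463, r = 167); translate([167, 167, 0]) cylinder(h = 463, r = 65); }


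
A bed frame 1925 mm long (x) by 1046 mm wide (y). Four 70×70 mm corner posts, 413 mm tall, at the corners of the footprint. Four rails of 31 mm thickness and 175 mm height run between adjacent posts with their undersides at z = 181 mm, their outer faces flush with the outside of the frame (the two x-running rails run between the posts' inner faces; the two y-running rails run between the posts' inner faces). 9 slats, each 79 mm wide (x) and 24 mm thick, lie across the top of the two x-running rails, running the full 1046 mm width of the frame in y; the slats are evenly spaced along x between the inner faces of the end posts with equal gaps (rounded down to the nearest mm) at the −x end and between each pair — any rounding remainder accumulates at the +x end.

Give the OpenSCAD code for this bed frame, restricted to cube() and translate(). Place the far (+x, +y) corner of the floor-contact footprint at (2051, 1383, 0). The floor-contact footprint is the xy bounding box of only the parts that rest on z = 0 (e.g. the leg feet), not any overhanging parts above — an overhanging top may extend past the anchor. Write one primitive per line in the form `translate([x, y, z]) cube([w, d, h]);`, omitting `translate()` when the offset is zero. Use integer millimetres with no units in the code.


translate([126, 337, 0]) cube([70, 70, 413]);
translate([126, 1313, 0]) cube([70, 70, 413]);
translate([1981, 337, 0]) cube([70, 70, 413]);
translate([1981, 1313, 0]) cube([70, 70, 413]);
translate([196, 337, 181]) cube([1785, 31, 175]);
translate([196, 1352, 181]) cube([1785, 31, 175]);
translate([126, 407, 181]) cube([31, 906, 175]);
translate([2020, 407, 181]) cube([31, 906, 175]);
translate([303, 337, 356]) cube([79, 1046, 24]);
translate([489, 337, 356]) cube([79, 1046, 24]);
translate([675, 337, 356]) cube([79, 1046, 24]);
translate([861, 337, 356]) cube([79, 1046, 24]);
translate([1047, 337, 356]) cube([79, 1046, 24]);
translate([1233, 337, 356]) cube([79, 1046, 24]);
translate([1419, 337, 356]) cube([79, 1046, 24]);
translate([1605, 337, 356]) cube([79, 1046, 24]);
translate([1791, 337, 356]) cube([79, 1046, 24]);


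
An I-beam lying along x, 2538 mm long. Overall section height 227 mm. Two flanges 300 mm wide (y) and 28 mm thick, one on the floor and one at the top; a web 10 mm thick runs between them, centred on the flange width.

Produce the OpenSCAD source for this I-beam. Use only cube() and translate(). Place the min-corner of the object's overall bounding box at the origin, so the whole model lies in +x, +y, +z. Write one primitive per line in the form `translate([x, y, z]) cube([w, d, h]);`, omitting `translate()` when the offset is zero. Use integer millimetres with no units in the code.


cube([2538, 300, 28]);
translate([0, 145, 28]) cube([2538, 10, 171]);
translate([0, 0, 199]) cube([2538, 300, 28]);


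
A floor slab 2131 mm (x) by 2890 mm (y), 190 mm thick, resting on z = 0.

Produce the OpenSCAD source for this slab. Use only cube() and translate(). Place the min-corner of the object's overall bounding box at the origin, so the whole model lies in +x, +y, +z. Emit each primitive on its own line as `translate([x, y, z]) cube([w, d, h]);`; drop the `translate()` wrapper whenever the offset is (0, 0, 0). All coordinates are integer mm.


cube([2131, 2890, 190]);


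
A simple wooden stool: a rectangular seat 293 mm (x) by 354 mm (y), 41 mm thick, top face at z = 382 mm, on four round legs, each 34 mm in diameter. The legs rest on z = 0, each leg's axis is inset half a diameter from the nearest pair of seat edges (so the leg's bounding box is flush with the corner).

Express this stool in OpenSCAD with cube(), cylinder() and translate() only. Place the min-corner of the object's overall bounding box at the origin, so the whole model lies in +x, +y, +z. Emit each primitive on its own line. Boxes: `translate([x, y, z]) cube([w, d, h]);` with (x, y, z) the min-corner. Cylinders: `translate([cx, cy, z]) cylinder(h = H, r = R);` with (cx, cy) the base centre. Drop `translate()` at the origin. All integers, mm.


translate([0, 0, 341]) cube([293, 354, 41]);
translate([17, 17, 0]) cylinder(h = 341, r = 17);
translate([276, 17, 0]) cylinder(h = 341, r = 17);
translate([17, 337, 0]) cylinder(h = 341, r = 17);
translate([276, 337, 0]) cylinder(h = 341, r = 17);


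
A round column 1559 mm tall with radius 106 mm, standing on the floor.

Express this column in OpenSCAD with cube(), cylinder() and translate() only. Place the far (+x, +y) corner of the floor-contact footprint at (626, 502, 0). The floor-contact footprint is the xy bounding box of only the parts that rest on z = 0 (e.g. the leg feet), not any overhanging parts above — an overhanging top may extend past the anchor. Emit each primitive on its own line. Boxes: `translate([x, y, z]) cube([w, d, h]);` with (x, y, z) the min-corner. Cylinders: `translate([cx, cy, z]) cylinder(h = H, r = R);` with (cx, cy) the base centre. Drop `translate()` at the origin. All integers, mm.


translate([520, 396, 0]) cylinder(h = 1559, r = 106);


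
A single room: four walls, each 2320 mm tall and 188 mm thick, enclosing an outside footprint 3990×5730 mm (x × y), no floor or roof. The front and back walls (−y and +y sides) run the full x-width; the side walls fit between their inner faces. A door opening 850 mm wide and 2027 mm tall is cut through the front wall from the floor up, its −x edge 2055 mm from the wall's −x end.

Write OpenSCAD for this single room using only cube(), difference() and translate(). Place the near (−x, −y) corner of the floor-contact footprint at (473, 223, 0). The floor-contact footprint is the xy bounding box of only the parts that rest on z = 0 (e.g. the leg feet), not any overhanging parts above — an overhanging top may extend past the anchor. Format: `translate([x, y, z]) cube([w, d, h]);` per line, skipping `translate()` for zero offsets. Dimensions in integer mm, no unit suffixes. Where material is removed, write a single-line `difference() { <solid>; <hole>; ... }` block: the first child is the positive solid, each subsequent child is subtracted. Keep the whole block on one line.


difference() { translate([473, 223, 0]) cube([3990, 188, 2320]); translate([2528, 223, 0]) cube([850, 188, 2027]); }
translate([473, 5765, 0]) cube([3990, 188, 2320]);
translate([473, 411, 0]) cube([188, 5354, 2320]);
translate([4275, 411, 0]) cube([188, 5354, 2320]);


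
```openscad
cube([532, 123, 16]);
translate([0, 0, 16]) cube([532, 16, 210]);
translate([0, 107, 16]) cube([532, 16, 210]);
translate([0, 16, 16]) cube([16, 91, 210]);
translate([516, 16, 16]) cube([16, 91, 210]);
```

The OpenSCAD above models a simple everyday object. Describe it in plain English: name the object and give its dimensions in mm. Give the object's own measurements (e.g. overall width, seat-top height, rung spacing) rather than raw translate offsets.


An open-topped rectangular box: outside dimensions 532×123×226 mm, with a uniform wall and base thickness of 16 mm. The base is a full 532×123 slab on the floor; four walls sit on top of the base. The front and back walls (the −y and +y sides) span the full width; the two side walls fit between them.


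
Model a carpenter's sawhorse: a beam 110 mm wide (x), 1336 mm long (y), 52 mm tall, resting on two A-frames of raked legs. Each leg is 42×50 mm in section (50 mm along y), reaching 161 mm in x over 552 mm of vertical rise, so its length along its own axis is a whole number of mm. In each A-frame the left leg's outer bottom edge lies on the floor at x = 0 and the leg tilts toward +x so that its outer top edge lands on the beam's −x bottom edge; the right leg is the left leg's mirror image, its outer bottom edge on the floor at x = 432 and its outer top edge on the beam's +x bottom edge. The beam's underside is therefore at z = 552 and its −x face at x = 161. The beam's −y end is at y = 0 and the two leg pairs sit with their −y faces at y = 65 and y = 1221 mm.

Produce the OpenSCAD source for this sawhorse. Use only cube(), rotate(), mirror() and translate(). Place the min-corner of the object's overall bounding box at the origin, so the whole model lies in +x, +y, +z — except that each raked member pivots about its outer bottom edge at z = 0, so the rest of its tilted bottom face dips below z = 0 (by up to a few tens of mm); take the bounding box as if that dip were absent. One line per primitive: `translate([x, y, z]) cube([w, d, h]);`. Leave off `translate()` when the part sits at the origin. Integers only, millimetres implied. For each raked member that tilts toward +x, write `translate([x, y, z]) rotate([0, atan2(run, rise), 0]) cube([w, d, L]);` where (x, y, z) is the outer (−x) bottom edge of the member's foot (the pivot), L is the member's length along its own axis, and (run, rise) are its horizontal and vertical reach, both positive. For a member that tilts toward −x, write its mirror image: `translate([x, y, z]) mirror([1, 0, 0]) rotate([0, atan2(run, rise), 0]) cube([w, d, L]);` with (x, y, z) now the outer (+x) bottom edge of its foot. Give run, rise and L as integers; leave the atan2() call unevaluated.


translate([161, 0, 552]) cube([110, 1336, 52]);
translate([0, 65, 0]) rotate([0, atan2(161, 552), 0]) cube([42, 50, 575]);
translate([432, 65, 0]) mirror([1, 0, 0]) rotate([0, atan2(161, 552), 0]) cube([42, 50, 575]);
translate([0, 1221, 0]) rotate([0, atan2(161, 552), 0]) cube([42, 50, 575]);
translate([432, 1221, 0]) mirror([1, 0, 0]) rotate([0, atan2(161, 552), 0]) cube([42, 50, 575]);


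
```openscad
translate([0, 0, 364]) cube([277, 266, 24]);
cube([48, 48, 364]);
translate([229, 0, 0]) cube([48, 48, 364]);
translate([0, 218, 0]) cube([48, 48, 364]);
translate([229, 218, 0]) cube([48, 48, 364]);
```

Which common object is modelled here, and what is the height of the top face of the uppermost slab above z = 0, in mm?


A stool. The seat height is 388 mm.

A 277×266×24 slab at z = 364 on four corner posts — a stool. The seat top is 364 + 24 = 388 mm.


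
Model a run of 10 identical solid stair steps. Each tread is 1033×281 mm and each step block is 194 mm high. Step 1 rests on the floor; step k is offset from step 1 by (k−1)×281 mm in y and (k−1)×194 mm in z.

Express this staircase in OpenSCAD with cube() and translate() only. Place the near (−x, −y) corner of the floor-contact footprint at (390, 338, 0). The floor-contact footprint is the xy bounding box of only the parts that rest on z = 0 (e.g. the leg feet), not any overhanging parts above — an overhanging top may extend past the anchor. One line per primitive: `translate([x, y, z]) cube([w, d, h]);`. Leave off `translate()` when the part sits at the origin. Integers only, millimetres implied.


translate([390, 338, 0]) cube([1033, 281, 194]);
translate([390, 619, 194]) cube([1033, 281, 194]);
translate([390, 900, 388]) cube([1033, 281, 194]);
translate([390, 1181, 582]) cube([1033, 281, 194]);
translate([390, 1462, 776]) cube([1033, 281, 194]);
translate([390, 1743, 970]) cube([1033, 281, 194]);
translate([390, 2024, 1164]) cube([1033, 281, 194]);
translate([390, 2305, 1358]) cube([1033, 281, 194]);
translate([390, 2586, 1552]) cube([1033, 281, 194]);
translate([390, 2867, 1746]) cube([1033, 281, 194]);


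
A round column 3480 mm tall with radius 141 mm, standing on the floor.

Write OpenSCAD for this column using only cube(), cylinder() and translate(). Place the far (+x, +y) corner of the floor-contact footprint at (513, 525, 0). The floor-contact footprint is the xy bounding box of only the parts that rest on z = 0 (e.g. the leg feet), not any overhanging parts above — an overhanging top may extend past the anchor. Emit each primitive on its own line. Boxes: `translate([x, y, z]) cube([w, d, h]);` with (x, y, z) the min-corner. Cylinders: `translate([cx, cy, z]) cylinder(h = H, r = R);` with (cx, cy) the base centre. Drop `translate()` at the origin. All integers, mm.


translate([372, 384, 0]) cylinder(h = 3480, r = 141);


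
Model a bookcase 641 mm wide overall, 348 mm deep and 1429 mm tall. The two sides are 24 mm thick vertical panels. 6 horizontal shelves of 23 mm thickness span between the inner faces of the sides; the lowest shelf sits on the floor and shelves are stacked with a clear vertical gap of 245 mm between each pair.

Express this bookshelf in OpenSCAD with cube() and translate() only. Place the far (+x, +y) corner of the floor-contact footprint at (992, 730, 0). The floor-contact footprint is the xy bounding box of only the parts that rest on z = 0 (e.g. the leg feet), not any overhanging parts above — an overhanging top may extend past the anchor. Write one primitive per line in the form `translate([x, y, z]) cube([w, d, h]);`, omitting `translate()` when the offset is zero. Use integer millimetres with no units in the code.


translate([351, 382, 0]) cube([24, 348, 1429]);
translate([968, 382, 0]) cube([24, 348, 1429]);
translate([375, 382, 0]) cube([593, 348, 23]);
translate([375, 382, 268]) cube([593, 348, 23]);
translate([375, 382, 536]) cube([593, 348, 23]);
translate([375, 382, 804]) cube([593, 348, 23]);
translate([375, 382, 1072]) cube([593, 348, 23]);
translate([375, 382, 1340]) cube([593, 348, 23]);


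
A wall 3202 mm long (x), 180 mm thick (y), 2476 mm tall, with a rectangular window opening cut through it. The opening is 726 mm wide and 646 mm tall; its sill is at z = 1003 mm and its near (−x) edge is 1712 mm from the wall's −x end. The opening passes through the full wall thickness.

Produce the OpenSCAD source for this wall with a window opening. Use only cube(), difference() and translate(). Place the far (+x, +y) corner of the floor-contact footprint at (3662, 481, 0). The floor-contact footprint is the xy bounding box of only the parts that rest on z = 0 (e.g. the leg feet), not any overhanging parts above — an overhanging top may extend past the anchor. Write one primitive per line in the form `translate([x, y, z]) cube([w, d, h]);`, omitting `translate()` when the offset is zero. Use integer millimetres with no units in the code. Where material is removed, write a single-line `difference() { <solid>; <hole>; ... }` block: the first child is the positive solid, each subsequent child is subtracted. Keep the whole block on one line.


difference() { translate([460, 301, 0]) cube([3202, 180, 2476]); translate([2172, 301, 1003]) cube([726, 180, 646]); }


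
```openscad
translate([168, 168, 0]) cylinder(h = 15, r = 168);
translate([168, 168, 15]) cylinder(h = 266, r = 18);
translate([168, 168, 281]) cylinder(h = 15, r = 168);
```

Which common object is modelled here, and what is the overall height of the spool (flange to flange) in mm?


A spool. The overall height is 296 mm.

Three coaxial cylinders, large–small–large — a spool. Two 15 mm flanges and a 266 mm core give 15 + 266 + 15 = 296 mm.


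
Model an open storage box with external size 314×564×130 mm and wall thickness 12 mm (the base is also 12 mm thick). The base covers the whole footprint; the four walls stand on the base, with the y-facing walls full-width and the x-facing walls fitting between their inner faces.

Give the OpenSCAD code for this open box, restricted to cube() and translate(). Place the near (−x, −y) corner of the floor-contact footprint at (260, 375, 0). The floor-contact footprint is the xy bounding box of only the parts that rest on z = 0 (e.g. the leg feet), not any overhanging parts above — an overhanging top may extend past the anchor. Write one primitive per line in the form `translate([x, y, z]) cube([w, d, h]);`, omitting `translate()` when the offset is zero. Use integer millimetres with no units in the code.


translate([260, 375, 0]) cube([314, 564, 12]);
translate([260, 375, 12]) cube([314, 12, 118]);
translate([260, 927, 12]) cube([314, 12, 118]);
translate([260, 387, 12]) cube([12, 540, 118]);
translate([562, 387, 12]) cube([12, 540, 118]);


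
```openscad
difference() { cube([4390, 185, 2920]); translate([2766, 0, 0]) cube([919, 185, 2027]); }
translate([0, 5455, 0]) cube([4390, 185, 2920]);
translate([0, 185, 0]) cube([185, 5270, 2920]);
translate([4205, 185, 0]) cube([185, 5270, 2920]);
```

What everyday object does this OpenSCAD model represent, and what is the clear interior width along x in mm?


A single room. The interior width is 4020 mm.

Four walls enclosing a rectangle with a door in the front wall — a room. Outside width 4390 minus two 185 mm walls gives 4020 mm.


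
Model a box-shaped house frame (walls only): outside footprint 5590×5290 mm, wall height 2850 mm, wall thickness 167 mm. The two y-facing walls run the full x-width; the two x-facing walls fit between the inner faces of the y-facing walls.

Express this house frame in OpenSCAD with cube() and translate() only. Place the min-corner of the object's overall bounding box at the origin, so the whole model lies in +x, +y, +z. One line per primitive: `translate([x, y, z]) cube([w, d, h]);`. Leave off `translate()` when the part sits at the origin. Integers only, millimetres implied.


cube([5590, 167, 2850]);
translate([0, 5123, 0]) cube([5590, 167, 2850]);
translate([0, 167, 0]) cube([167, 4956, 2850]);
translate([5423, 167, 0]) cube([167, 4956, 2850]);


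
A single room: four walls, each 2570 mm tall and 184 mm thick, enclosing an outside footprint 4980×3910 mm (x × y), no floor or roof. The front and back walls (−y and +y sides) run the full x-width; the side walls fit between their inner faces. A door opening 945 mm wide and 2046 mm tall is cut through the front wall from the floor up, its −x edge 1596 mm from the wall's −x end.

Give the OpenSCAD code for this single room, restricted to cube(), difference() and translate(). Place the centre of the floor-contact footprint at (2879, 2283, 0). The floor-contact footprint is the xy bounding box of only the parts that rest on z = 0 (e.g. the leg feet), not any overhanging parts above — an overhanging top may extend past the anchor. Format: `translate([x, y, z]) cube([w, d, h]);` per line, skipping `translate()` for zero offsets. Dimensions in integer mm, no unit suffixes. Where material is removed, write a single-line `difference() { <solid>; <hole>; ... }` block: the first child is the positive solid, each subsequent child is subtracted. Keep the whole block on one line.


difference() { translate([389, 328, 0]) cube([4980, 184, 2570]); translate([1985, 328, 0]) cube([945, 184, 2046]); }
translate([389, 4054, 0]) cube([4980, 184, 2570]);
translate([389, 512, 0]) cube([184, 3542, 2570]);
translate([5185, 512, 0]) cube([184, 3542, 2570]);


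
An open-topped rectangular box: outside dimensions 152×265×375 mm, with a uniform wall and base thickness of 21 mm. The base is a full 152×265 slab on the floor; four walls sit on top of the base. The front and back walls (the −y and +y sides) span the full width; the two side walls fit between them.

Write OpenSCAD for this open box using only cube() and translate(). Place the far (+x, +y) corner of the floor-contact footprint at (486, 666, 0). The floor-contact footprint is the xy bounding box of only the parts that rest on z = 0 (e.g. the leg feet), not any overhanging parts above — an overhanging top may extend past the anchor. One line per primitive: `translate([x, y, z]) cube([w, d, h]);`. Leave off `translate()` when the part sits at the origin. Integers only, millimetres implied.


translate([334, 401, 0]) cube([152, 265, 21]);
translate([334, 401, 21]) cube([152, 21, 354]);
translate([334, 645, 21]) cube([152, 21, 354]);
translate([334, 422, 21]) cube([21, 223, 354]);
translate([465, 422, 21]) cube([21, 223, 354]);


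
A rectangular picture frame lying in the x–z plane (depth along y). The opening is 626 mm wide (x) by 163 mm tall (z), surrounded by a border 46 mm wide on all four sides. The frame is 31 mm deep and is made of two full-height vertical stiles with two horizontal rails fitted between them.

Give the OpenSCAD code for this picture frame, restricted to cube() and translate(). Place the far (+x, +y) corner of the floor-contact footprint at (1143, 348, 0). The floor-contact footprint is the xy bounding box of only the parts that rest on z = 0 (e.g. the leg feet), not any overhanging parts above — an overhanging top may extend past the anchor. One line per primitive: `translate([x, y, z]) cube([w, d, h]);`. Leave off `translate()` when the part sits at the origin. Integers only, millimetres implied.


translate([425, 317, 0]) cube([46, 31, 255]);
translate([1097, 317, 0]) cube([46, 31, 255]);
translate([471, 317, 0]) cube([626, 31, 46]);
translate([471, 317, 209]) cube([626, 31, 46]);


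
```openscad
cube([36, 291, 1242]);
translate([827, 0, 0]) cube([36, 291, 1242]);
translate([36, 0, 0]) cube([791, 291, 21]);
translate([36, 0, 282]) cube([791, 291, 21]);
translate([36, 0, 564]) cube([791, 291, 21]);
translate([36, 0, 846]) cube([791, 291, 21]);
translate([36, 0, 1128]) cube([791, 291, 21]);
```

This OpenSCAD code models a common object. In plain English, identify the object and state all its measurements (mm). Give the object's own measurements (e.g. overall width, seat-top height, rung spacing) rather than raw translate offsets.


An open bookshelf. Two side panels, each 36 mm thick, 291 mm deep and 1242 mm tall, stand 863 mm apart (outside-to-outside). Between them sit 5 shelves, each 21 mm thick and 291 mm deep, spanning the full gap between the sides. The bottom shelf rests on the floor (its underside at z = 0) and the clear gap between one shelf's top and the next shelf's underside is 261 mm.


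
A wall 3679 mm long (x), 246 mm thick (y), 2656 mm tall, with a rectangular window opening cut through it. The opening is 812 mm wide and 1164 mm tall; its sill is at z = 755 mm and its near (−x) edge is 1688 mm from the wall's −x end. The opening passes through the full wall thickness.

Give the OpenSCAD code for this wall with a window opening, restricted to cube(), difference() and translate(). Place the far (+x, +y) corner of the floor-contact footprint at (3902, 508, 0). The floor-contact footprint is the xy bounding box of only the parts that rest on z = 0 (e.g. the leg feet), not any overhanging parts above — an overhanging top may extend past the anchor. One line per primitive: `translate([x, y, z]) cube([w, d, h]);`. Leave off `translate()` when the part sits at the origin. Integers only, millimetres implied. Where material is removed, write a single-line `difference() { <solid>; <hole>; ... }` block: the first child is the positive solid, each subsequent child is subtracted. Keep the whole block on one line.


difference() { translate([223, 262, 0]) cube([3679, 246, 2656]); translate([1911, 262, 755]) cube([812, 246, 1164]); }


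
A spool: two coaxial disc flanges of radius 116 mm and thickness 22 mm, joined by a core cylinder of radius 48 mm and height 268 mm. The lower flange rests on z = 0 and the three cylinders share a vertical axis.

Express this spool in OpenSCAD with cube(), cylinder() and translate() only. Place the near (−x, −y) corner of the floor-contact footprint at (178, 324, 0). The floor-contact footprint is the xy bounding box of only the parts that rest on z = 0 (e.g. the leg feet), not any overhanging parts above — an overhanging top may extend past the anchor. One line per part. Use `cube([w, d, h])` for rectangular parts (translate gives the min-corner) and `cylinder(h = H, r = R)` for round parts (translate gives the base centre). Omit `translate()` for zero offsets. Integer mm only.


translate([294, 440, 0]) cylinder(h = 22, r = 116);
translate([294, 440, 22]) cylinder(h = 268, r = 48);
translate([294, 440, 290]) cylinder(h = 22, r = 116);


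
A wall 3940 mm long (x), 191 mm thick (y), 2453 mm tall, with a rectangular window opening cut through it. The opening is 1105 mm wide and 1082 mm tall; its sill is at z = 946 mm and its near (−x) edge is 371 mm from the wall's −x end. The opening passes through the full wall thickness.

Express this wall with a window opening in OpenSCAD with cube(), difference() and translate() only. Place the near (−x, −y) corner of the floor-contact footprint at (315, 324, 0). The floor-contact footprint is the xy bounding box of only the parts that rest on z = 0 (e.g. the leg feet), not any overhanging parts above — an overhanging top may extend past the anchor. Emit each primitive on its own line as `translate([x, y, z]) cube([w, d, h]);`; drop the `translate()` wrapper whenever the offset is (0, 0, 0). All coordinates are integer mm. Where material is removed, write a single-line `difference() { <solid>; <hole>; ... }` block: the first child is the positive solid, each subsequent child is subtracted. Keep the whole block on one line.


difference() { translate([315, 324, 0]) cube([3940, 191, 2453]); translate([686, 324, 946]) cube([1105, 191, 1082]); }


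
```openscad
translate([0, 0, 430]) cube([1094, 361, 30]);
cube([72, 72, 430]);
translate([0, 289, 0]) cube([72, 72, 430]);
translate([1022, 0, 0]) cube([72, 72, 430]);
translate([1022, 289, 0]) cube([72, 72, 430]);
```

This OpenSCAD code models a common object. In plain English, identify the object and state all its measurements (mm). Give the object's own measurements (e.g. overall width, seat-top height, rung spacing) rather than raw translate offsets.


A bench: a 1094×361 mm seat slab, 30 mm thick, top at z = 460 mm, on four 72×72 mm square legs flush with the seat corners and standing on z = 0.


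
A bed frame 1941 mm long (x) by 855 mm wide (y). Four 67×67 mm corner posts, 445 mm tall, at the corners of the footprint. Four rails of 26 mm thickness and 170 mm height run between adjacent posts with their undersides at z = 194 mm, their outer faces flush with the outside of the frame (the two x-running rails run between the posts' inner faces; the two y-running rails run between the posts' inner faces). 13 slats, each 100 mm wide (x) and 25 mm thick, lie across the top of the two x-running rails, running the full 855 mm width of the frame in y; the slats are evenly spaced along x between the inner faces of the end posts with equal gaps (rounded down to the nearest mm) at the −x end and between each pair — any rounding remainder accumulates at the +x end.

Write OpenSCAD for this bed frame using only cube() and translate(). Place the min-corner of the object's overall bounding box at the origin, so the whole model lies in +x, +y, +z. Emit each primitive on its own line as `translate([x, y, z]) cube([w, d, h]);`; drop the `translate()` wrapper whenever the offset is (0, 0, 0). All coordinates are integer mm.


cube([67, 67, 445]);
translate([0, 788, 0]) cube([67, 67, 445]);
translate([1874, 0, 0]) cube([67, 67, 445]);
translate([1874, 788, 0]) cube([67, 67, 445]);
translate([67, 0, 194]) cube([1807, 26, 170]);
translate([67, 829, 194]) cube([1807, 26, 170]);
translate([0, 67, 194]) cube([26, 721, 170]);
translate([1915, 67, 194]) cube([26, 721, 170]);
translate([103, 0, 364]) cube([100, 855, 25]);
translate([239, 0, 364]) cube([100, 855, 25]);
translate([375, 0, 364]) cube([100, 855, 25]);
translate([511, 0, 364]) cube([100, 855, 25]);
translate([647, 0, 364]) cube([100, 855, 25]);
translate([783, 0, 364]) cube([100, 855, 25]);
translate([919, 0, 364]) cube([100, 855, 25]);
translate([1055, 0, 364]) cube([100, 855, 25]);
translate([1191, 0, 364]) cube([100, 855, 25]);
translate([1327, 0, 364]) cube([100, 855, 25]);
translate([1463, 0, 364]) cube([100, 855, 25]);
translate([1599, 0, 364]) cube([100, 855, 25]);
translate([1735, 0, 364]) cube([100, 855, 25]);


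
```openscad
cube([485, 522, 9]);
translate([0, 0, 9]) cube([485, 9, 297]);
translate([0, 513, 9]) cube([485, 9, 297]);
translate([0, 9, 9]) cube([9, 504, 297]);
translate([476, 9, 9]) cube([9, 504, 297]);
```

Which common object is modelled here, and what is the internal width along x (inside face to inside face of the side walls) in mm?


An open box. The internal width is 467 mm.

A 485×522 base slab with four walls standing on it — an open box. The base is 485 mm wide and the walls are 9 mm thick, so the internal width is 485 − 2 × 9 = 467 mm.


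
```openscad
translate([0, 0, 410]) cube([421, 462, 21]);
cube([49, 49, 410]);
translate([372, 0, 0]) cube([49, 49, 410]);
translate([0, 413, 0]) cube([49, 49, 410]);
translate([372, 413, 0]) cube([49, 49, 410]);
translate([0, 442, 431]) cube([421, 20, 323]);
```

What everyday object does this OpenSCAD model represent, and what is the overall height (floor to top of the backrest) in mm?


A chair. The overall height is 754 mm.

A slab on four corner posts with a tall panel at the back — a chair. The seat slab sits at z = 410 with thickness 21, and the 323 mm backrest starts at the seat top, so the overall height is 410 + 21 + 323 = 754 mm.


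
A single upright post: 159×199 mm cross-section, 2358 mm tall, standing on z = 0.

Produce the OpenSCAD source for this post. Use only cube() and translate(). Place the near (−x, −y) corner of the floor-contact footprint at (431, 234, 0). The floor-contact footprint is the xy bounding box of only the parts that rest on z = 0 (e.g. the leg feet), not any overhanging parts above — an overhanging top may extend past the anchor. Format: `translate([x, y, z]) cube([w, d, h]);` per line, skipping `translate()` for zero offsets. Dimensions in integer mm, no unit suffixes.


translate([431, 234, 0]) cube([159, 199, 2358]);


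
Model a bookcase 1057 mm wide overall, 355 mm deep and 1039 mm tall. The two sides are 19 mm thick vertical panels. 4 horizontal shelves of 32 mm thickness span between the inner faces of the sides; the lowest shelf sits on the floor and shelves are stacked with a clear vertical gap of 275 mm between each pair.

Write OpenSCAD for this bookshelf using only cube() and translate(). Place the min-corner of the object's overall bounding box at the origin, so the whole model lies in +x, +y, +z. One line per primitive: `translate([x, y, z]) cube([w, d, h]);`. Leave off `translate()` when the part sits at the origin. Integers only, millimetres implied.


cube([19, 355, 1039]);
translate([1038, 0, 0]) cube([19, 355, 1039]);
translate([19, 0, 0]) cube([1019, 355, 32]);
translate([19, 0, 307]) cube([1019, 355, 32]);
translate([19, 0, 614]) cube([1019, 355, 32]);
translate([19, 0, 921]) cube([1019, 355, 32]);


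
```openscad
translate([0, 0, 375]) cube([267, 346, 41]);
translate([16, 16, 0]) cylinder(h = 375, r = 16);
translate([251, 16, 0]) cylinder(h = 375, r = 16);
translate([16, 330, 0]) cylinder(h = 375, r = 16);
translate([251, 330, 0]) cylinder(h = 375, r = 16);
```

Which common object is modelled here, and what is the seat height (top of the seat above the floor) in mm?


A stool. The seat height is 416 mm.

A 267×346×41 slab at z = 375 on four corner cylinders — a stool. The seat top is 375 + 41 = 416 mm.


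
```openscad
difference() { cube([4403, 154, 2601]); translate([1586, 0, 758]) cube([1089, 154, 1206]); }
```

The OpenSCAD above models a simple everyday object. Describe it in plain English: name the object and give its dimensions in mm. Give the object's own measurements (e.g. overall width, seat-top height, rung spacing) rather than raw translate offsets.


A wall 4403 mm long (x), 154 mm thick (y), 2601 mm tall, with a rectangular window opening cut through it. The opening is 1089 mm wide and 1206 mm tall; its sill is at z = 758 mm and its near (−x) edge is 1586 mm from the wall's −x end. The opening passes through the full wall thickness.


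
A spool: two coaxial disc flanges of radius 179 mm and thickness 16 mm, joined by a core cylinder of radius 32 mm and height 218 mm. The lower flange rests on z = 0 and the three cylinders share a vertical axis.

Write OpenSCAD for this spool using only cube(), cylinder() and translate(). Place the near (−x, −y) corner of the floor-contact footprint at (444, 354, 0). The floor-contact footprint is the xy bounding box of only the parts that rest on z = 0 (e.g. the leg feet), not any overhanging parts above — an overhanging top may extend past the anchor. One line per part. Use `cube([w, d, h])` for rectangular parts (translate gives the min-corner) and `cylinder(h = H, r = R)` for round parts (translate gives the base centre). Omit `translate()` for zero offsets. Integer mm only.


translate([623, 533, 0]) cylinder(h = 16, r = 179);
translate([623, 533, 16]) cylinder(h = 218, r = 32);
translate([623, 533, 234]) cylinder(h = 16, r = 179);


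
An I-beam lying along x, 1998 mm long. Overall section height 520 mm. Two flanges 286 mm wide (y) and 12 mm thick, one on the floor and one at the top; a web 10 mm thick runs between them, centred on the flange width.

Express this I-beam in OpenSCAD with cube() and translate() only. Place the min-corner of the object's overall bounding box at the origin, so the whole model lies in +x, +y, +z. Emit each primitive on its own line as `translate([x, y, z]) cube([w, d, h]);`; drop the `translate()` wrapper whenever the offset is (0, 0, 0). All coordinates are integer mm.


cube([1998, 286, 12]);
translate([0, 138, 12]) cube([1998, 10, 496]);
translate([0, 0, 508]) cube([1998, 286, 12]);


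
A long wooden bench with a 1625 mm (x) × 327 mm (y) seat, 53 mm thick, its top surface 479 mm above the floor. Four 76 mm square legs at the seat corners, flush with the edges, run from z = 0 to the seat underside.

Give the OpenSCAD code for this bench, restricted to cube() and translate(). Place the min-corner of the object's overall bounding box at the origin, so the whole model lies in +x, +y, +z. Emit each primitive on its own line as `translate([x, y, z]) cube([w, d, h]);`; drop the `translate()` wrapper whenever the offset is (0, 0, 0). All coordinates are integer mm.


translate([0, 0, 426]) cube([1625, 327, 53]);
cube([76, 76, 426]);
translate([0, 251, 0]) cube([76, 76, 426]);
translate([1549, 0, 0]) cube([76, 76, 426]);
translate([1549, 251, 0]) cube([76, 76, 426]);


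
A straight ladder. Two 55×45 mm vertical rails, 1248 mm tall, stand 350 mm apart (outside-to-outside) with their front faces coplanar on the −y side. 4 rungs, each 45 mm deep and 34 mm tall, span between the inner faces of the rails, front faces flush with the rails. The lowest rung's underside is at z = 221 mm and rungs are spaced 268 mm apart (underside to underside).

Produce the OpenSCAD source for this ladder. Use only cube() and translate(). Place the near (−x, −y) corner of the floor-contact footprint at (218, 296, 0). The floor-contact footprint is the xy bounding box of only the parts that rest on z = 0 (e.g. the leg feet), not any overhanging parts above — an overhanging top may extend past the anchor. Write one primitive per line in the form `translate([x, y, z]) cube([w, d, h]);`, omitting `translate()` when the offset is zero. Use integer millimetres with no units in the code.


// rung span = 350 - 2*55 = 240
// rung[k] z = 221 + k*268
translate([218, 296, 0]) cube([55, 45, 1248]);
translate([513, 296, 0]) cube([55, 45, 1248]);
translate([273, 296, 221]) cube([240, 45, 34]);
translate([273, 296, 489]) cube([240, 45, 34]);
translate([273, 296, 757]) cube([240, 45, 34]);
translate([273, 296, 1025]) cube([240, 45, 34]);


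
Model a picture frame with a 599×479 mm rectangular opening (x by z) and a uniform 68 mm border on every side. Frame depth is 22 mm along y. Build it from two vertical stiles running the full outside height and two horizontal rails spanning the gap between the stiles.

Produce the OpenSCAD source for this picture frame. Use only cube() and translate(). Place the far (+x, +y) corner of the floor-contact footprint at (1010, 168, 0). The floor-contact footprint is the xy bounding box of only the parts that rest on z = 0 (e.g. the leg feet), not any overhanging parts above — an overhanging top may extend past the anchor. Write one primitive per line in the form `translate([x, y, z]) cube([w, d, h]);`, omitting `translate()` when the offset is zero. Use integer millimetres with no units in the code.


translate([275, 146, 0]) cube([68, 22, 615]);
translate([942, 146, 0]) cube([68, 22, 615]);
translate([343, 146, 0]) cube([599, 22, 68]);
translate([343, 146, 547]) cube([599, 22, 68]);


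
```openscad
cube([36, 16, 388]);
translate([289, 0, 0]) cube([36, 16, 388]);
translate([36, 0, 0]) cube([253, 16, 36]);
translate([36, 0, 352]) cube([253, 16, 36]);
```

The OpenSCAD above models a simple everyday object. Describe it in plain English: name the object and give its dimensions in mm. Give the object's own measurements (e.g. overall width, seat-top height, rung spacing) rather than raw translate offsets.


A rectangular picture frame lying in the x–z plane (depth along y). The opening is 253 mm wide (x) by 316 mm tall (z), surrounded by a border 36 mm wide on all four sides. The frame is 16 mm deep and is made of two full-height vertical stiles with two horizontal rails fitted between them.


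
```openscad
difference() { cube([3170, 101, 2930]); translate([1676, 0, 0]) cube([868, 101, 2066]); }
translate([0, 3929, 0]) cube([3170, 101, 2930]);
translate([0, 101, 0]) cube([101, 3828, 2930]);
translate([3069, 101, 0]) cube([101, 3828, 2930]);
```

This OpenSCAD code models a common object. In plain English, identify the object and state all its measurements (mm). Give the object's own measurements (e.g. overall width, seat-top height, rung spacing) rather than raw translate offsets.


A single room: four walls, each 2930 mm tall and 101 mm thick, enclosing an outside footprint 3170×4030 mm (x × y), no floor or roof. The front and back walls (−y and +y sides) run the full x-width; the side walls fit between their inner faces. A door opening 868 mm wide and 2066 mm tall is cut through the front wall from the floor up, its −x edge 1676 mm from the wall's −x end.
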